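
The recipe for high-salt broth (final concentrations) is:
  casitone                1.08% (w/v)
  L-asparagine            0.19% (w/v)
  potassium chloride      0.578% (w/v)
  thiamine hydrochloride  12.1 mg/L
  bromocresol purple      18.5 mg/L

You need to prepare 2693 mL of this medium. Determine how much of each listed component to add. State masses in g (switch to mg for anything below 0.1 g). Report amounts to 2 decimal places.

Working volume: 2693 mL = 2.693 L.
casitone: 1.08% w/v = 10.8 g/L → 10.8 × 2.693 L = 29.08 g
L-asparagine: 0.19 g per 100 mL × 2693 mL ÷ 100 = 5.12 g
potassium chloride: 0.578 g per 100 mL × 2693 mL ÷ 100 = 15.57 g
thiamine hydrochloride: 12.1 mg/L × 2.693 L = 32.59 mg
bromocresol purple: 18.5 mg/L × 2.693 L = 49.82 mg

casitone 29.08 g; L-asparagine 5.12 g; potassium chloride 15.57 g; thiamine hydrochloride 32.59 mg; bromocresol purple 49.82 mg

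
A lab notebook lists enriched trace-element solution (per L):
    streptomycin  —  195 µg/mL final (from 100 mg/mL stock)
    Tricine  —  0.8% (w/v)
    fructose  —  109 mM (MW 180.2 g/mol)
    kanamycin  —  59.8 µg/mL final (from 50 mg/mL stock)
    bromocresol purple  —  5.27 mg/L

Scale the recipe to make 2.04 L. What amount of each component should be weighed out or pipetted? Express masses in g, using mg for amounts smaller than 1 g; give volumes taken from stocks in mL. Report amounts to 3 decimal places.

streptomycin 3.978 mL; Tricine 16.320 g; fructose 40.069 g; kanamycin 2.440 mL; bromocresol purple 10.751 mg

Working volume: 2.04 L.
streptomycin: C1V1 = C2V2 → 195 µg/mL × 2040 mL ÷ 100000 µg/mL = 3.978 mL
Tricine: 0.8% w/v = 8 g/L → 8 × 2.04 L = 16.320 g
fructose: 109 mmol/L × 180.2 g/mol × 2.04 L ÷ 1000 = 40.069 g
kanamycin: dilute stock: 59.8 µg/mL × 2040 mL ÷ 50000 µg/mL = 2.440 mL
bromocresol purple: 5.27 mg/L × 2.04 L = 10.751 mg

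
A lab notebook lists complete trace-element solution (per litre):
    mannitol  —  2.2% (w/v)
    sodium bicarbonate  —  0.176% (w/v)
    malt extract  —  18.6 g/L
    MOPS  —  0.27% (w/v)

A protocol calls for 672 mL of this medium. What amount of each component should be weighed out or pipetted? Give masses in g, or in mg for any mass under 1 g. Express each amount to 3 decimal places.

Working volume: 672 mL = 0.672 L.
mannitol: 2.2% w/v = 22 g/L → 22 × 0.672 L = 14.784 g
sodium bicarbonate: 0.176 g per 100 mL × 672 mL ÷ 100 = 1.183 g
malt extract: 18.6 g/L × 0.672 L = 12.499 g
MOPS: 0.27 g per 100 mL × 672 mL ÷ 100 = 1.814 g

mannitol 14.784 g; sodium bicarbonate 1.183 g; malt extract 12.499 g; MOPS 1.814 g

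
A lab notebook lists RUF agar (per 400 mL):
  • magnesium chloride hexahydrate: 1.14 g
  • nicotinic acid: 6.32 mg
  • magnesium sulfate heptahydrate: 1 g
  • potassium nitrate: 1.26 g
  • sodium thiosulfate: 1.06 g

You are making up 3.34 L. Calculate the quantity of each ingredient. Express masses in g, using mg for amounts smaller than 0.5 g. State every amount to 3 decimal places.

magnesium chloride hexahydrate 9.519 g; nicotinic acid 52.772 mg; magnesium sulfate heptahydrate 8.350 g; potassium nitrate 10.521 g; sodium thiosulfate 8.851 g

Scale factor = 3340 mL / 400 mL = 8.35.
magnesium chloride hexahydrate: 1.14 g × (3340 mL / 400 mL) = 9.519 g
nicotinic acid: 6.32 mg × (3340 mL / 400 mL) = 52.772 mg
magnesium sulfate heptahydrate: 1 g × (3340 mL / 400 mL) = 8.350 g
potassium nitrate: 1.26 g × (3340 mL / 400 mL) = 10.521 g
sodium thiosulfate: 1.06 g × (3340 mL / 400 mL) = 8.851 g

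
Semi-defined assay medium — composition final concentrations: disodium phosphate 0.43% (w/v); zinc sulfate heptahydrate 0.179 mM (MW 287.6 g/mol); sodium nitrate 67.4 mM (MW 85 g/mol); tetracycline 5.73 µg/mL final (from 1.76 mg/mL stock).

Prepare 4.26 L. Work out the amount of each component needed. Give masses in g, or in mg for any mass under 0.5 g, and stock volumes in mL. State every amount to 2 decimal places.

Working volume: 4.26 L.
disodium phosphate: 0.43% w/v = 4.3 g/L → 4.3 × 4.26 L = 18.32 g
zinc sulfate heptahydrate: 0.179 mmol/L × 287.6 mg/mmol × 4.26 L = 219.31 mg
sodium nitrate: 67.4 mmol/L × 85 g/mol × 4.26 L ÷ 1000 = 24.41 g
tetracycline: V = C2·V2/C1 = 5.73 µg/mL × 4260 mL ÷ 1760 µg/mL = 13.87 mL

disodium phosphate 18.32 g; zinc sulfate heptahydrate 219.31 mg; sodium nitrate 24.41 g; tetracycline 13.87 mL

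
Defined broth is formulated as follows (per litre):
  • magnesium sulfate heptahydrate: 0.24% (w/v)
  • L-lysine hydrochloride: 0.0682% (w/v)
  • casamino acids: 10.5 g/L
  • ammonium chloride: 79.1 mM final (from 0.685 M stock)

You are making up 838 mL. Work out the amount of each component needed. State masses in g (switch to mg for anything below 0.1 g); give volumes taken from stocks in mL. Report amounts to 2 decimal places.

magnesium sulfate heptahydrate 2.01 g; L-lysine hydrochloride 0.57 g; casamino acids 8.80 g; ammonium chloride 96.77 mL

Target volume = 838 mL = 0.838 L.
magnesium sulfate heptahydrate: 0.24 g per 100 mL × 838 mL ÷ 100 = 2.01 g
L-lysine hydrochloride: 0.0682% w/v = 0.682 g/L → 0.682 × 0.838 L = 0.57 g
casamino acids: 10.5 g/L × 0.838 L = 8.80 g
ammonium chloride: dilute stock: 79.1 mM × 838 mL ÷ 685 mM = 96.77 mL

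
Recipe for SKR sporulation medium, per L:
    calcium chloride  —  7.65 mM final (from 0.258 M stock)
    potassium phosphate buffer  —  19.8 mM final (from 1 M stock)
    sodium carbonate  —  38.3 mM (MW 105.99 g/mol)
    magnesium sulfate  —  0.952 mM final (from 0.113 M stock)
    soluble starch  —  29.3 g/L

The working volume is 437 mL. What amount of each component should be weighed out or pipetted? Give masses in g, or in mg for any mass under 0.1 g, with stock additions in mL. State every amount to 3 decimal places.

calcium chloride 12.958 mL; potassium phosphate buffer 8.653 mL; sodium carbonate 1.774 g; magnesium sulfate 3.682 mL; soluble starch 12.804 g

Working volume: 437 mL = 0.437 L.
calcium chloride: V = C2·V2/C1 = 7.65 mM × 437 mL ÷ 258 mM = 12.958 mL
potassium phosphate buffer: C1V1 = C2V2 → 19.8 mM × 437 mL ÷ 1000 mM = 8.653 mL
sodium carbonate: 38.3 mmol/L × 105.99 g/mol × 0.437 L ÷ 1000 = 1.774 g
magnesium sulfate: dilute stock: 0.952 mM × 437 mL ÷ 113 mM = 3.682 mL
soluble starch: 29.3 g/L × 0.437 L = 12.804 g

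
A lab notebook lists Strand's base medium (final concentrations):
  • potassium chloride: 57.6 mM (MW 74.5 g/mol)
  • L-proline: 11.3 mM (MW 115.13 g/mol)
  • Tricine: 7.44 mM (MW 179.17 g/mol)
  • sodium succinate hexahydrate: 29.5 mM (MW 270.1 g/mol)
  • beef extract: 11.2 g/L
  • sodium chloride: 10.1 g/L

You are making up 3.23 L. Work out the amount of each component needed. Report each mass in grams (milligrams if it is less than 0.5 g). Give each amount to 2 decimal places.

Working volume: 3.23 L.
potassium chloride: 57.6 mmol/L × 74.5 g/mol × 3.23 L ÷ 1000 = 13.86 g
L-proline: 11.3 mmol/L × 115.13 g/mol × 3.23 L ÷ 1000 = 4.20 g
Tricine: 7.44 mmol/L × 179.17 g/mol × 3.23 L ÷ 1000 = 4.31 g
sodium succinate hexahydrate: 29.5 mmol/L × 270.1 g/mol × 3.23 L ÷ 1000 = 25.74 g
beef extract: 11.2 g/L × 3.23 L = 36.18 g
sodium chloride: 10.1 g/L × 3.23 L = 32.62 g

potassium chloride 13.86 g; L-proline 4.20 g; Tricine 4.31 g; sodium succinate hexahydrate 25.74 g; beef extract 36.18 g; sodium chloride 32.62 g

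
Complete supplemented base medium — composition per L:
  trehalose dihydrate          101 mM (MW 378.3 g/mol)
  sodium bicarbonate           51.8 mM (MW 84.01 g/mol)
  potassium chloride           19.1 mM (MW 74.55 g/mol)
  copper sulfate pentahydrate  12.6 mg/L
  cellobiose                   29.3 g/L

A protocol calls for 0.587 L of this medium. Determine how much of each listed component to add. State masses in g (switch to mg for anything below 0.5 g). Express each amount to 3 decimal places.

trehalose dihydrate 22.428 g; sodium bicarbonate 2.554 g; potassium chloride 0.836 g; copper sulfate pentahydrate 7.396 mg; cellobiose 17.199 g

Working volume: 0.587 L.
trehalose dihydrate: 101 mmol/L × 378.3 g/mol × 0.587 L ÷ 1000 = 22.428 g
sodium bicarbonate: 51.8 mmol/L × 84.01 g/mol × 0.587 L ÷ 1000 = 2.554 g
potassium chloride: 19.1 mmol/L × 74.55 g/mol × 0.587 L ÷ 1000 = 0.836 g
copper sulfate pentahydrate: 12.6 mg/L × 0.587 L = 7.396 mg
cellobiose: 29.3 g/L × 0.587 L = 17.199 g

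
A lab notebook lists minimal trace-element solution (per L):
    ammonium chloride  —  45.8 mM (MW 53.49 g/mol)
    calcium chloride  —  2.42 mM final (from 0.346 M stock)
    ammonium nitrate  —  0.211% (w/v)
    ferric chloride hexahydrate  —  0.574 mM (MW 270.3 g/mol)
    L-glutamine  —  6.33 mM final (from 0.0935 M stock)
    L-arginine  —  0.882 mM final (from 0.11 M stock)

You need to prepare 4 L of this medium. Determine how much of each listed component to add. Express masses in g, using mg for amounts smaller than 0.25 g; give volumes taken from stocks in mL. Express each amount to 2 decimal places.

Working volume: 4 L.
ammonium chloride: 45.8 mmol/L × 53.49 g/mol × 4 L ÷ 1000 = 9.80 g
calcium chloride: dilute stock: 2.42 mM × 4000 mL ÷ 346 mM = 27.98 mL
ammonium nitrate: 0.211% w/v = 2.11 g/L → 2.11 × 4 L = 8.44 g
ferric chloride hexahydrate: 0.574 mmol/L × 270.3 g/mol × 4 L ÷ 1000 = 0.62 g
L-glutamine: C1V1 = C2V2 → 6.33 mM × 4000 mL ÷ 93.5 mM = 270.80 mL
L-arginine: C1V1 = C2V2 → 0.882 mM × 4000 mL ÷ 110 mM = 32.07 mL

ammonium chloride 9.80 g; calcium chloride 27.98 mL; ammonium nitrate 8.44 g; ferric chloride hexahydrate 0.62 g; L-glutamine 270.80 mL; L-arginine 32.07 mL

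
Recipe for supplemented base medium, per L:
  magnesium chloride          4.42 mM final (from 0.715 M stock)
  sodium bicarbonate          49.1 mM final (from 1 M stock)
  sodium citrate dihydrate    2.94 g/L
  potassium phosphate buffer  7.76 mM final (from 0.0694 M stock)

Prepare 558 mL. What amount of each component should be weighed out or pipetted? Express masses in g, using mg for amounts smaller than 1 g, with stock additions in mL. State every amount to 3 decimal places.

magnesium chloride 3.449 mL; sodium bicarbonate 27.398 mL; sodium citrate dihydrate 1.641 g; potassium phosphate buffer 62.393 mL

Scale factor relative to 1 L: 0.558.
magnesium chloride: C1V1 = C2V2 → 4.42 mM × 558 mL ÷ 715 mM = 3.449 mL
sodium bicarbonate: dilute stock: 49.1 mM × 558 mL ÷ 1000 mM = 27.398 mL
sodium citrate dihydrate: 2.94 g/L × 0.558 L = 1.641 g
potassium phosphate buffer: dilute stock: 7.76 mM × 558 mL ÷ 69.4 mM = 62.393 mL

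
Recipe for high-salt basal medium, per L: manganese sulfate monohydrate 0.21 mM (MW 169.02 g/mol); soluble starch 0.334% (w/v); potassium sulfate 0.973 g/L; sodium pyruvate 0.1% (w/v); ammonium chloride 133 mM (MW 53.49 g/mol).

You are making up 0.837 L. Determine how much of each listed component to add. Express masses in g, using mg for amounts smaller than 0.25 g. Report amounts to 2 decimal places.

manganese sulfate monohydrate 29.71 mg; soluble starch 2.80 g; potassium sulfate 0.81 g; sodium pyruvate 0.84 g; ammonium chloride 5.95 g

Scale factor relative to 1 L: 0.837.
manganese sulfate monohydrate: 0.21 mmol/L × 169.02 mg/mmol × 0.837 L = 29.71 mg
soluble starch: 0.334 g per 100 mL × 837 mL ÷ 100 = 2.80 g
potassium sulfate: 0.973 g/L × 0.837 L = 0.81 g
sodium pyruvate: 0.1% w/v = 1 g/L → 1 × 0.837 L = 0.84 g
ammonium chloride: 133 mmol/L × 53.49 g/mol × 0.837 L ÷ 1000 = 5.95 g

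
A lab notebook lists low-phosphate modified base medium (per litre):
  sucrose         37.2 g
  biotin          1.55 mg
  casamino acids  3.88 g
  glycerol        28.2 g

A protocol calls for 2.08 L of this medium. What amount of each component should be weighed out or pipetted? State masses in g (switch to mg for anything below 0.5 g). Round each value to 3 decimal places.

sucrose 77.376 g; biotin 3.224 mg; casamino acids 8.070 g; glycerol 58.656 g

Ratio of target to recipe volume: 2080 / 1000 = 2.08.
sucrose: 37.2 g × (2080 mL / 1000 mL) = 77.376 g
biotin: 1.55 mg × (2080 mL / 1000 mL) = 3.224 mg
casamino acids: 3.88 g × (2080 mL / 1000 mL) = 8.070 g
glycerol: 28.2 g × (2080 mL / 1000 mL) = 58.656 g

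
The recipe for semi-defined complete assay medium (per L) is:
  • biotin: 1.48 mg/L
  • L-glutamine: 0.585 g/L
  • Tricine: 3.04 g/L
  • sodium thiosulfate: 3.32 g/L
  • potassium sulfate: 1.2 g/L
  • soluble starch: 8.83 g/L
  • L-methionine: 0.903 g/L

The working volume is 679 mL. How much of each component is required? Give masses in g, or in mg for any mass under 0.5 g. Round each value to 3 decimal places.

Working volume: 679 mL = 0.679 L.
biotin: 1.48 mg/L × 0.679 L = 1.005 mg
L-glutamine: 0.585 g/L × 0.679 L = 0.397215 g = 397.215 mg
Tricine: 3.04 g/L × 0.679 L = 2.064 g
sodium thiosulfate: 3.32 g/L × 0.679 L = 2.254 g
potassium sulfate: 1.2 g/L × 0.679 L = 0.815 g
soluble starch: 8.83 g/L × 0.679 L = 5.996 g
L-methionine: 0.903 g/L × 0.679 L = 0.613 g

biotin 1.005 mg; L-glutamine 397.215 mg; Tricine 2.064 g; sodium thiosulfate 2.254 g; potassium sulfate 0.815 g; soluble starch 5.996 g; L-methionine 0.613 g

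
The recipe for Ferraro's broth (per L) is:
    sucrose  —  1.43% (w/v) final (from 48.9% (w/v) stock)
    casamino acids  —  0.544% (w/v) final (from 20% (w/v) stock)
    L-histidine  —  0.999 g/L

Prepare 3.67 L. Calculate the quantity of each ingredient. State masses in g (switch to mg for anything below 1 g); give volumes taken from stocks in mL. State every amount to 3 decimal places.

Working volume: 3.67 L.
sucrose: dilute stock: 1.43% ÷ 48.9% × 3670 mL = 107.323 mL
casamino acids: C1V1 = C2V2 → 0.544% ÷ 20% × 3670 mL = 99.824 mL
L-histidine: 0.999 g/L × 3.67 L = 3.666 g

sucrose 107.323 mL; casamino acids 99.824 mL; L-histidine 3.666 g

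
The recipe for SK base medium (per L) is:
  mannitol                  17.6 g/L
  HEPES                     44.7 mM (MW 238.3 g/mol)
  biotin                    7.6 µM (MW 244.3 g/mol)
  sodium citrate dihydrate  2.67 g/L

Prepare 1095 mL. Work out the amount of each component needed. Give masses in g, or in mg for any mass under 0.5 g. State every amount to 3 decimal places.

Working volume: 1095 mL = 1.095 L.
mannitol: 17.6 g/L × 1.095 L = 19.272 g
HEPES: 44.7 mmol/L × 238.3 g/mol × 1.095 L ÷ 1000 = 11.664 g
biotin: 7.6 µmol/L × 244.3 g/mol × 1.095 L ÷ 1000 = 2.033 mg
sodium citrate dihydrate: 2.67 g/L × 1.095 L = 2.924 g

mannitol 19.272 g; HEPES 11.664 g; biotin 2.033 mg; sodium citrate dihydrate 2.924 g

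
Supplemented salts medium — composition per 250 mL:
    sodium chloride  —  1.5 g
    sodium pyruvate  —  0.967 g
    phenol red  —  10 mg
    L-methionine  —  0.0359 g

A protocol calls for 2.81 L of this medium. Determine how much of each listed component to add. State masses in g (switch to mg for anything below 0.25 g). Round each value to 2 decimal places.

Ratio of target to recipe volume: 2810 / 250 = 11.24.
sodium chloride: 1.5 g × (2810 mL / 250 mL) = 16.86 g
sodium pyruvate: 0.967 g × (2810 mL / 250 mL) = 10.87 g
phenol red: 10 mg × (2810 mL / 250 mL) = 112.40 mg
L-methionine: 0.0359 g × (2810 mL / 250 mL) = 0.40 g

sodium chloride 16.86 g; sodium pyruvate 10.87 g; phenol red 112.40 mg; L-methionine 0.40 g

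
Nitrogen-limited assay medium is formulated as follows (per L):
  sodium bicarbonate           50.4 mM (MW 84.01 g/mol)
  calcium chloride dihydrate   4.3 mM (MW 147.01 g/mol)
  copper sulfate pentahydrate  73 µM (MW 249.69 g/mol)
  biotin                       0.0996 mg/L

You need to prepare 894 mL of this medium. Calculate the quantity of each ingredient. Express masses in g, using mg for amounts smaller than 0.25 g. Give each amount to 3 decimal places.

sodium bicarbonate 3.785 g; calcium chloride dihydrate 0.565 g; copper sulfate pentahydrate 16.295 mg; biotin 0.089 mg

Scale factor relative to 1 L: 0.894.
sodium bicarbonate: 50.4 mmol/L × 84.01 g/mol × 0.894 L ÷ 1000 = 3.785 g
calcium chloride dihydrate: 4.3 mmol/L × 147.01 g/mol × 0.894 L ÷ 1000 = 0.565 g
copper sulfate pentahydrate: 73 µmol/L × 249.69 g/mol × 0.894 L ÷ 1000 = 16.295 mg
biotin: 0.0996 mg/L × 0.894 L = 0.089 mg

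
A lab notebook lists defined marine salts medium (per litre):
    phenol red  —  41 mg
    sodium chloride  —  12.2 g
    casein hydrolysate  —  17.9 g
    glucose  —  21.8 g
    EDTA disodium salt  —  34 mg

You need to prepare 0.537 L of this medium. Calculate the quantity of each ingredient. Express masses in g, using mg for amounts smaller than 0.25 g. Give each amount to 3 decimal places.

Scale factor = 537 mL / 1000 mL = 0.537.
phenol red: 41 mg × (537 mL / 1000 mL) = 22.017 mg
sodium chloride: 12.2 g × (537 mL / 1000 mL) = 6.551 g
casein hydrolysate: 17.9 g × (537 mL / 1000 mL) = 9.612 g
glucose: 21.8 g × (537 mL / 1000 mL) = 11.707 g
EDTA disodium salt: 34 mg × (537 mL / 1000 mL) = 18.258 mg

phenol red 22.017 mg; sodium chloride 6.551 g; casein hydrolysate 9.612 g; glucose 11.707 g; EDTA disodium salt 18.258 mg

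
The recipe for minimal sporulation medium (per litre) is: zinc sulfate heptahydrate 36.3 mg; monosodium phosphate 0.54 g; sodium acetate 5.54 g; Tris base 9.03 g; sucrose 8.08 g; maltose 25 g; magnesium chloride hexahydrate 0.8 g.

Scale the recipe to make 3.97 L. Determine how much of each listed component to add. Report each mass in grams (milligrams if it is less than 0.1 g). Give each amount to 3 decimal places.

zinc sulfate heptahydrate 0.144 g; monosodium phosphate 2.144 g; sodium acetate 21.994 g; Tris base 35.849 g; sucrose 32.078 g; maltose 99.250 g; magnesium chloride hexahydrate 3.176 g

Ratio of target to recipe volume: 3970 / 1000 = 3.97.
zinc sulfate heptahydrate: 36.3 mg × (3970 mL / 1000 mL) = 144.111 mg = 0.144 g
monosodium phosphate: 0.54 g × (3970 mL / 1000 mL) = 2.144 g
sodium acetate: 5.54 g × (3970 mL / 1000 mL) = 21.994 g
Tris base: 9.03 g × (3970 mL / 1000 mL) = 35.849 g
sucrose: 8.08 g × (3970 mL / 1000 mL) = 32.078 g
maltose: 25 g × (3970 mL / 1000 mL) = 99.250 g
magnesium chloride hexahydrate: 0.8 g × (3970 mL / 1000 mL) = 3.176 g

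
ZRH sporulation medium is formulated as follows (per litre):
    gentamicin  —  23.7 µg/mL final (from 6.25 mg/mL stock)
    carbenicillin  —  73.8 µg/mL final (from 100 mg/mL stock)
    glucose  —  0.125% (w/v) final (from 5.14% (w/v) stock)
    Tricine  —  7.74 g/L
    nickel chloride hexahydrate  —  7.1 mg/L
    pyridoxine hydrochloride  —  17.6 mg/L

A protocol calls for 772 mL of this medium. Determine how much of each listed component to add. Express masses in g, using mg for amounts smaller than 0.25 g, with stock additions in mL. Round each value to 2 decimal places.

Working volume: 772 mL = 0.772 L.
gentamicin: dilute stock: 23.7 µg/mL × 772 mL ÷ 6250 µg/mL = 2.93 mL
carbenicillin: dilute stock: 73.8 µg/mL × 772 mL ÷ 100000 µg/mL = 0.57 mL
glucose: C1V1 = C2V2 → 0.125% ÷ 5.14% × 772 mL = 18.77 mL
Tricine: 7.74 g/L × 0.772 L = 5.98 g
nickel chloride hexahydrate: 7.1 mg/L × 0.772 L = 5.48 mg
pyridoxine hydrochloride: 17.6 mg/L × 0.772 L = 13.59 mg

gentamicin 2.93 mL; carbenicillin 0.57 mL; glucose 18.77 mL; Tricine 5.98 g; nickel chloride hexahydrate 5.48 mg; pyridoxine hydrochloride 13.59 mg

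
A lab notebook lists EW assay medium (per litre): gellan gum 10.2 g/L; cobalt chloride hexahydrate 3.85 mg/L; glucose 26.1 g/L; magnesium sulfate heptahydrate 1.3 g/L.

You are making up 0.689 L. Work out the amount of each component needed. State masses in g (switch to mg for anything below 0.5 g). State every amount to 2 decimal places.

gellan gum 7.03 g; cobalt chloride hexahydrate 2.65 mg; glucose 17.98 g; magnesium sulfate heptahydrate 0.90 g

Scale factor relative to 1 L: 0.689.
gellan gum: 10.2 g/L × 0.689 L = 7.03 g
cobalt chloride hexahydrate: 3.85 mg/L × 0.689 L = 2.65 mg
glucose: 26.1 g/L × 0.689 L = 17.98 g
magnesium sulfate heptahydrate: 1.3 g/L × 0.689 L = 0.90 g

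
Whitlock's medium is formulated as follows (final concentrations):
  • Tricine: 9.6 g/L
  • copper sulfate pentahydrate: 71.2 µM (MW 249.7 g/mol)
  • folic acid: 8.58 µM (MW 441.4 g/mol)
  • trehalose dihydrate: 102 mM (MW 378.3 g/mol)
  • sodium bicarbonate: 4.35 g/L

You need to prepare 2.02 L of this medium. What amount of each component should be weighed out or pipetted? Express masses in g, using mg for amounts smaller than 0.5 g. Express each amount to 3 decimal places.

Tricine 19.392 g; copper sulfate pentahydrate 35.913 mg; folic acid 7.650 mg; trehalose dihydrate 77.945 g; sodium bicarbonate 8.787 g

Scale factor relative to 1 L: 2.02.
Tricine: 9.6 g/L × 2.02 L = 19.392 g
copper sulfate pentahydrate: 71.2 µmol/L × 249.7 g/mol × 2.02 L ÷ 1000 = 35.913 mg
folic acid: 8.58 µmol/L × 441.4 g/mol × 2.02 L ÷ 1000 = 7.650 mg
trehalose dihydrate: 102 mmol/L × 378.3 g/mol × 2.02 L ÷ 1000 = 77.945 g
sodium bicarbonate: 4.35 g/L × 2.02 L = 8.787 g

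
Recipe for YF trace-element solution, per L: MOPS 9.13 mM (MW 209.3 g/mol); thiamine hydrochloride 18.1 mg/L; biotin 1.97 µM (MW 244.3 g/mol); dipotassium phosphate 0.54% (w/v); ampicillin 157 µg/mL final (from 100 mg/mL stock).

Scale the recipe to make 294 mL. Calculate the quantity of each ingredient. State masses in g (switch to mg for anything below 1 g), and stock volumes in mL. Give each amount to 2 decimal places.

MOPS 561.81 mg; thiamine hydrochloride 5.32 mg; biotin 0.14 mg; dipotassium phosphate 1.59 g; ampicillin 0.46 mL

Target volume = 294 mL = 0.294 L.
MOPS: 9.13 mmol/L × 209.3 mg/mmol × 0.294 L = 561.81 mg
thiamine hydrochloride: 18.1 mg/L × 0.294 L = 5.32 mg
biotin: 1.97 µmol/L × 244.3 g/mol × 0.294 L ÷ 1000 = 0.14 mg
dipotassium phosphate: 0.54 g per 100 mL × 294 mL ÷ 100 = 1.59 g
ampicillin: V = C2·V2/C1 = 157 µg/mL × 294 mL ÷ 100000 µg/mL = 0.46 mL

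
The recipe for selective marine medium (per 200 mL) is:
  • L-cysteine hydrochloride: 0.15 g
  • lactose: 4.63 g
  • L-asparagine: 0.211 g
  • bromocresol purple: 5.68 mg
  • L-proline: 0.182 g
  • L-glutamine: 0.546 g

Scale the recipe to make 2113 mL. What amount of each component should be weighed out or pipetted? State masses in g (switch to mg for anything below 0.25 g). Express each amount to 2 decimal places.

Ratio of target to recipe volume: 2113 / 200 = 10.565.
L-cysteine hydrochloride: 0.15 g × (2113 mL / 200 mL) = 1.58 g
lactose: 4.63 g × (2113 mL / 200 mL) = 48.92 g
L-asparagine: 0.211 g × (2113 mL / 200 mL) = 2.23 g
bromocresol purple: 5.68 mg × (2113 mL / 200 mL) = 60.01 mg
L-proline: 0.182 g × (2113 mL / 200 mL) = 1.92 g
L-glutamine: 0.546 g × (2113 mL / 200 mL) = 5.77 g

L-cysteine hydrochloride 1.58 g; lactose 48.92 g; L-asparagine 2.23 g; bromocresol purple 60.01 mg; L-proline 1.92 g; L-glutamine 5.77 g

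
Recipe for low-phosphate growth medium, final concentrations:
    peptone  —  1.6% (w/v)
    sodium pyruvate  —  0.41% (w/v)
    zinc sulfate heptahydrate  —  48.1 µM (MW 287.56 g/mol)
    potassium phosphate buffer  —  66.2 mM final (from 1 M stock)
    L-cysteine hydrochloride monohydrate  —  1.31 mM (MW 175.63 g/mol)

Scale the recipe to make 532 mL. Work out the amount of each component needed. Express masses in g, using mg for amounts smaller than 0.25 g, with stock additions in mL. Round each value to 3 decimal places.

peptone 8.512 g; sodium pyruvate 2.181 g; zinc sulfate heptahydrate 7.358 mg; potassium phosphate buffer 35.218 mL; L-cysteine hydrochloride monohydrate 122.400 mg

Working volume: 532 mL = 0.532 L.
peptone: 1.6% w/v = 16 g/L → 16 × 0.532 L = 8.512 g
sodium pyruvate: 0.41 g per 100 mL × 532 mL ÷ 100 = 2.181 g
zinc sulfate heptahydrate: 48.1 µmol/L × 287.56 g/mol × 0.532 L ÷ 1000 = 7.358 mg
potassium phosphate buffer: dilute stock: 66.2 mM × 532 mL ÷ 1000 mM = 35.218 mL
L-cysteine hydrochloride monohydrate: 1.31 mmol/L × 175.63 mg/mmol × 0.532 L = 122.400 mg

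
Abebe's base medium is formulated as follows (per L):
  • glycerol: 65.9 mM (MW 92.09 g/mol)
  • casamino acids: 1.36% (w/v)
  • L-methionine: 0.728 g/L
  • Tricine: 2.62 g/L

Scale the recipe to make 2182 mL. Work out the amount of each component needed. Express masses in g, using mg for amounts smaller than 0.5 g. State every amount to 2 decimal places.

Scale factor relative to 1 L: 2.182.
glycerol: 65.9 mmol/L × 92.09 g/mol × 2.182 L ÷ 1000 = 13.24 g
casamino acids: 1.36% w/v = 13.6 g/L → 13.6 × 2.182 L = 29.68 g
L-methionine: 0.728 g/L × 2.182 L = 1.59 g
Tricine: 2.62 g/L × 2.182 L = 5.72 g

glycerol 13.24 g; casamino acids 29.68 g; L-methionine 1.59 g; Tricine 5.72 g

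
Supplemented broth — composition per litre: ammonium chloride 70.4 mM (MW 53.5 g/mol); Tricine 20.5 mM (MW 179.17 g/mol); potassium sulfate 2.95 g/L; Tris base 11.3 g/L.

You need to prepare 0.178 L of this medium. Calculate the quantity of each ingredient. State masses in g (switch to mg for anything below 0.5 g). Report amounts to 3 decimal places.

Scale factor relative to 1 L: 0.178.
ammonium chloride: 70.4 mmol/L × 53.5 g/mol × 0.178 L ÷ 1000 = 0.670 g
Tricine: 20.5 mmol/L × 179.17 g/mol × 0.178 L ÷ 1000 = 0.654 g
potassium sulfate: 2.95 g/L × 0.178 L = 0.525 g
Tris base: 11.3 g/L × 0.178 L = 2.011 g

ammonium chloride 0.670 g; Tricine 0.654 g; potassium sulfate 0.525 g; Tris base 2.011 g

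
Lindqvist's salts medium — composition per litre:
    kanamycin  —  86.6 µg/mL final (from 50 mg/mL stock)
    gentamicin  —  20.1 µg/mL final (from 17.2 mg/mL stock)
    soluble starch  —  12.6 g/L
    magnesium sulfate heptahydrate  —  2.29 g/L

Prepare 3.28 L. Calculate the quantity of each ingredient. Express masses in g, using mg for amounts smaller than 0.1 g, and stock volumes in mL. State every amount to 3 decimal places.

Scale factor relative to 1 L: 3.28.
kanamycin: V = C2·V2/C1 = 86.6 µg/mL × 3280 mL ÷ 50000 µg/mL = 5.681 mL
gentamicin: dilute stock: 20.1 µg/mL × 3280 mL ÷ 17200 µg/mL = 3.833 mL
soluble starch: 12.6 g/L × 3.28 L = 41.328 g
magnesium sulfate heptahydrate: 2.29 g/L × 3.28 L = 7.511 g

kanamycin 5.681 mL; gentamicin 3.833 mL; soluble starch 41.328 g; magnesium sulfate heptahydrate 7.511 g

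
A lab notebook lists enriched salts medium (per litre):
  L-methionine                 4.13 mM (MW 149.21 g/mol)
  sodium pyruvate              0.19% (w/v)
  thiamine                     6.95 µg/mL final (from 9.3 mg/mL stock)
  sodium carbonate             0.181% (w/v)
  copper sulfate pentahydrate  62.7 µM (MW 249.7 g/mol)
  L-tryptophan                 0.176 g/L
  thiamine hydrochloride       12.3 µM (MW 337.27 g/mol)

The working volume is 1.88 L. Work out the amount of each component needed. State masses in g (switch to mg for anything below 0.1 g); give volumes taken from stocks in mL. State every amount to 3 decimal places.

L-methionine 1.159 g; sodium pyruvate 3.572 g; thiamine 1.405 mL; sodium carbonate 3.403 g; copper sulfate pentahydrate 29.434 mg; L-tryptophan 0.331 g; thiamine hydrochloride 7.799 mg

Working volume: 1.88 L.
L-methionine: 4.13 mmol/L × 149.21 g/mol × 1.88 L ÷ 1000 = 1.159 g
sodium pyruvate: 0.19% w/v = 1.9 g/L → 1.9 × 1.88 L = 3.572 g
thiamine: dilute stock: 6.95 µg/mL × 1880 mL ÷ 9300 µg/mL = 1.405 mL
sodium carbonate: 0.181 g per 100 mL × 1880 mL ÷ 100 = 3.403 g
copper sulfate pentahydrate: 62.7 µmol/L × 249.7 g/mol × 1.88 L ÷ 1000 = 29.434 mg
L-tryptophan: 0.176 g/L × 1.88 L = 0.331 g
thiamine hydrochloride: 12.3 µmol/L × 337.27 g/mol × 1.88 L ÷ 1000 = 7.799 mg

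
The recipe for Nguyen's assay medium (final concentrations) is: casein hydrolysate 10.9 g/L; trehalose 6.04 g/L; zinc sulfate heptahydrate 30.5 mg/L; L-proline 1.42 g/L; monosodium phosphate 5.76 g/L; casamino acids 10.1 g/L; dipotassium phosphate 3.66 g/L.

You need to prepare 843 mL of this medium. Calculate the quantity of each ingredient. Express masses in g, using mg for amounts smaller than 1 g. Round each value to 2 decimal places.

Scale factor relative to 1 L: 0.843.
casein hydrolysate: 10.9 g/L × 0.843 L = 9.19 g
trehalose: 6.04 g/L × 0.843 L = 5.09 g
zinc sulfate heptahydrate: 30.5 mg/L × 0.843 L = 25.71 mg
L-proline: 1.42 g/L × 0.843 L = 1.20 g
monosodium phosphate: 5.76 g/L × 0.843 L = 4.86 g
casamino acids: 10.1 g/L × 0.843 L = 8.51 g
dipotassium phosphate: 3.66 g/L × 0.843 L = 3.09 g

casein hydrolysate 9.19 g; trehalose 5.09 g; zinc sulfate heptahydrate 25.71 mg; L-proline 1.20 g; monosodium phosphate 4.86 g; casamino acids 8.51 g; dipotassium phosphate 3.09 g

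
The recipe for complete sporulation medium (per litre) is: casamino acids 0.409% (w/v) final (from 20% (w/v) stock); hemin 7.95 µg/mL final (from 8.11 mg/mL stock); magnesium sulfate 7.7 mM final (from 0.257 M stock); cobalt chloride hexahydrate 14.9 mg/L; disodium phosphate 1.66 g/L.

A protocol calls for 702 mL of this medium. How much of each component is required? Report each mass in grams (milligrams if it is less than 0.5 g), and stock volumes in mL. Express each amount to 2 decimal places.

casamino acids 14.36 mL; hemin 0.69 mL; magnesium sulfate 21.03 mL; cobalt chloride hexahydrate 10.46 mg; disodium phosphate 1.17 g

Target volume = 702 mL = 0.702 L.
casamino acids: dilute stock: 0.409% ÷ 20% × 702 mL = 14.36 mL
hemin: dilute stock: 7.95 µg/mL × 702 mL ÷ 8110 µg/mL = 0.69 mL
magnesium sulfate: dilute stock: 7.7 mM × 702 mL ÷ 257 mM = 21.03 mL
cobalt chloride hexahydrate: 14.9 mg/L × 0.702 L = 10.46 mg
disodium phosphate: 1.66 g/L × 0.702 L = 1.17 g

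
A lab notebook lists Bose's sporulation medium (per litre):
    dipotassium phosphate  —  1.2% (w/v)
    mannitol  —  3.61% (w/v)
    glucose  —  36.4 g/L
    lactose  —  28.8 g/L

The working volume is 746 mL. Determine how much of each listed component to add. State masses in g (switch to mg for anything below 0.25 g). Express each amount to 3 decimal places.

Scale factor relative to 1 L: 0.746.
dipotassium phosphate: 1.2% w/v = 12 g/L → 12 × 0.746 L = 8.952 g
mannitol: 3.61 g per 100 mL × 746 mL ÷ 100 = 26.931 g
glucose: 36.4 g/L × 0.746 L = 27.154 g
lactose: 28.8 g/L × 0.746 L = 21.485 g

dipotassium phosphate 8.952 g; mannitol 26.931 g; glucose 27.154 g; lactose 21.485 g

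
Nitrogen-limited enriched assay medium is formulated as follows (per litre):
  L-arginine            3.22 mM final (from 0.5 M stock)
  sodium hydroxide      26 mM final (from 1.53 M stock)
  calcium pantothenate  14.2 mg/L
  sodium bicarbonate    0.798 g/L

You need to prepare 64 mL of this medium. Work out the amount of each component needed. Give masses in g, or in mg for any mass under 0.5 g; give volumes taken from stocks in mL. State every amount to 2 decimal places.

Target volume = 64 mL = 0.064 L.
L-arginine: dilute stock: 3.22 mM × 64 mL ÷ 500 mM = 0.41 mL
sodium hydroxide: dilute stock: 26 mM × 64 mL ÷ 1530 mM = 1.09 mL
calcium pantothenate: 14.2 mg/L × 0.064 L = 0.91 mg
sodium bicarbonate: 0.798 g/L × 0.064 L = 0.051072 g = 51.07 mg

L-arginine 0.41 mL; sodium hydroxide 1.09 mL; calcium pantothenate 0.91 mg; sodium bicarbonate 51.07 mg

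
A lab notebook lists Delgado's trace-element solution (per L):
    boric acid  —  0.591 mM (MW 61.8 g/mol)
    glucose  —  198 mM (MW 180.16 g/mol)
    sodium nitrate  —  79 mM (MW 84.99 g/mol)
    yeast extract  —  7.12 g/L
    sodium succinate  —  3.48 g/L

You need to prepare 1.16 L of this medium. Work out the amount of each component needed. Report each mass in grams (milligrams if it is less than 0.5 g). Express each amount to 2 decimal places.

Scale factor relative to 1 L: 1.16.
boric acid: 0.591 mmol/L × 61.8 mg/mmol × 1.16 L = 42.37 mg
glucose: 198 mmol/L × 180.16 g/mol × 1.16 L ÷ 1000 = 41.38 g
sodium nitrate: 79 mmol/L × 84.99 g/mol × 1.16 L ÷ 1000 = 7.79 g
yeast extract: 7.12 g/L × 1.16 L = 8.26 g
sodium succinate: 3.48 g/L × 1.16 L = 4.04 g

boric acid 42.37 mg; glucose 41.38 g; sodium nitrate 7.79 g; yeast extract 8.26 g; sodium succinate 4.04 g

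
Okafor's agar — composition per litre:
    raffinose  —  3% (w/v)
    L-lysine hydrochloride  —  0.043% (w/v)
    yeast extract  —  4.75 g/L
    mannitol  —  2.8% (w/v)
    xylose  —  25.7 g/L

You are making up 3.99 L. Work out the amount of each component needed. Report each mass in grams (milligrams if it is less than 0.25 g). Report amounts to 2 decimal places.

raffinose 119.70 g; L-lysine hydrochloride 1.72 g; yeast extract 18.95 g; mannitol 111.72 g; xylose 102.54 g

Working volume: 3.99 L.
raffinose: 3 g per 100 mL × 3990 mL ÷ 100 = 119.70 g
L-lysine hydrochloride: 0.043 g per 100 mL × 3990 mL ÷ 100 = 1.72 g
yeast extract: 4.75 g/L × 3.99 L = 18.95 g
mannitol: 2.8% w/v = 28 g/L → 28 × 3.99 L = 111.72 g
xylose: 25.7 g/L × 3.99 L = 102.54 g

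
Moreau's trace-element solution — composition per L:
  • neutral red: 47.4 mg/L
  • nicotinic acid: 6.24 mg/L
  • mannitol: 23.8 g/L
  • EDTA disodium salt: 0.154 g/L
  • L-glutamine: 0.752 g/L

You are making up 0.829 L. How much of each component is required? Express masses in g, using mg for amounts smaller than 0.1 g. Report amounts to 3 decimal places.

neutral red 39.295 mg; nicotinic acid 5.173 mg; mannitol 19.730 g; EDTA disodium salt 0.128 g; L-glutamine 0.623 g

Scale factor relative to 1 L: 0.829.
neutral red: 47.4 mg/L × 0.829 L = 39.295 mg
nicotinic acid: 6.24 mg/L × 0.829 L = 5.173 mg
mannitol: 23.8 g/L × 0.829 L = 19.730 g
EDTA disodium salt: 0.154 g/L × 0.829 L = 0.128 g
L-glutamine: 0.752 g/L × 0.829 L = 0.623 g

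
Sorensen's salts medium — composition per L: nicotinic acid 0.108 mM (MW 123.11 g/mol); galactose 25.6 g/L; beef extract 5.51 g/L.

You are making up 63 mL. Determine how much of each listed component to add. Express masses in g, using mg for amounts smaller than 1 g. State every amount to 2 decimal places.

nicotinic acid 0.84 mg; galactose 1.61 g; beef extract 347.13 mg

Target volume = 63 mL = 0.063 L.
nicotinic acid: 0.108 mmol/L × 123.11 mg/mmol × 0.063 L = 0.84 mg
galactose: 25.6 g/L × 0.063 L = 1.61 g
beef extract: 5.51 g/L × 0.063 L = 0.34713 g = 347.13 mg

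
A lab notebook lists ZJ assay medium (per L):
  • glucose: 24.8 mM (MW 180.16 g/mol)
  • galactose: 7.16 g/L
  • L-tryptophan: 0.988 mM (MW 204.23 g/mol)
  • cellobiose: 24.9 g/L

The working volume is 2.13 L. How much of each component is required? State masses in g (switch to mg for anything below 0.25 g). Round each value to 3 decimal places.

Scale factor relative to 1 L: 2.13.
glucose: 24.8 mmol/L × 180.16 g/mol × 2.13 L ÷ 1000 = 9.517 g
galactose: 7.16 g/L × 2.13 L = 15.251 g
L-tryptophan: 0.988 mmol/L × 204.23 g/mol × 2.13 L ÷ 1000 = 0.430 g
cellobiose: 24.9 g/L × 2.13 L = 53.037 g

glucose 9.517 g; galactose 15.251 g; L-tryptophan 0.430 g; cellobiose 53.037 g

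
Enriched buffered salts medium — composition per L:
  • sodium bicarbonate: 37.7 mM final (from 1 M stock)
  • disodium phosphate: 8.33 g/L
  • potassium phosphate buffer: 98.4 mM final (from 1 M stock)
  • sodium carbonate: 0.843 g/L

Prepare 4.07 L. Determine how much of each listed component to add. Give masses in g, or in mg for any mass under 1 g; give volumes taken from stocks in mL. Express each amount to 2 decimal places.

Working volume: 4.07 L.
sodium bicarbonate: C1V1 = C2V2 → 37.7 mM × 4070 mL ÷ 1000 mM = 153.44 mL
disodium phosphate: 8.33 g/L × 4.07 L = 33.90 g
potassium phosphate buffer: V = C2·V2/C1 = 98.4 mM × 4070 mL ÷ 1000 mM = 400.49 mL
sodium carbonate: 0.843 g/L × 4.07 L = 3.43 g

sodium bicarbonate 153.44 mL; disodium phosphate 33.90 g; potassium phosphate buffer 400.49 mL; sodium carbonate 3.43 g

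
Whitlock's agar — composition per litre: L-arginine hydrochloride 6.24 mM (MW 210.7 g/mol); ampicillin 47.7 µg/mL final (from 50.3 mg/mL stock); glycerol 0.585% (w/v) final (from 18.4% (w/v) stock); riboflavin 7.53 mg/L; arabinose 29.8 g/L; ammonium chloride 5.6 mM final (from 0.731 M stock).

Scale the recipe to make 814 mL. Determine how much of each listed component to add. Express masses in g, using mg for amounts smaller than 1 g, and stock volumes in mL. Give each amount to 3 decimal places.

Target volume = 814 mL = 0.814 L.
L-arginine hydrochloride: 6.24 mmol/L × 210.7 g/mol × 0.814 L ÷ 1000 = 1.070 g
ampicillin: dilute stock: 47.7 µg/mL × 814 mL ÷ 50300 µg/mL = 0.772 mL
glycerol: dilute stock: 0.585% ÷ 18.4% × 814 mL = 25.880 mL
riboflavin: 7.53 mg/L × 0.814 L = 6.129 mg
arabinose: 29.8 g/L × 0.814 L = 24.257 g
ammonium chloride: V = C2·V2/C1 = 5.6 mM × 814 mL ÷ 731 mM = 6.236 mL

L-arginine hydrochloride 1.070 g; ampicillin 0.772 mL; glycerol 25.880 mL; riboflavin 6.129 mg; arabinose 24.257 g; ammonium chloride 6.236 mL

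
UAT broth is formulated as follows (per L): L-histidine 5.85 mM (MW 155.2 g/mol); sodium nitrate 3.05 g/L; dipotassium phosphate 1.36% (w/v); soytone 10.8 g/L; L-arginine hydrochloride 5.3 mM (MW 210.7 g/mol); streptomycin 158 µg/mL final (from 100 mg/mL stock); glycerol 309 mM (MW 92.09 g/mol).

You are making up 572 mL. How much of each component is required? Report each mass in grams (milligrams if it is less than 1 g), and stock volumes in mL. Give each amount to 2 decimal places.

Target volume = 572 mL = 0.572 L.
L-histidine: 5.85 mmol/L × 155.2 mg/mmol × 0.572 L = 519.33 mg
sodium nitrate: 3.05 g/L × 0.572 L = 1.74 g
dipotassium phosphate: 1.36% w/v = 13.6 g/L → 13.6 × 0.572 L = 7.78 g
soytone: 10.8 g/L × 0.572 L = 6.18 g
L-arginine hydrochloride: 5.3 mmol/L × 210.7 mg/mmol × 0.572 L = 638.76 mg
streptomycin: dilute stock: 158 µg/mL × 572 mL ÷ 100000 µg/mL = 0.90 mL
glycerol: 309 mmol/L × 92.09 g/mol × 0.572 L ÷ 1000 = 16.28 g

L-histidine 519.33 mg; sodium nitrate 1.74 g; dipotassium phosphate 7.78 g; soytone 6.18 g; L-arginine hydrochloride 638.76 mg; streptomycin 0.90 mL; glycerol 16.28 g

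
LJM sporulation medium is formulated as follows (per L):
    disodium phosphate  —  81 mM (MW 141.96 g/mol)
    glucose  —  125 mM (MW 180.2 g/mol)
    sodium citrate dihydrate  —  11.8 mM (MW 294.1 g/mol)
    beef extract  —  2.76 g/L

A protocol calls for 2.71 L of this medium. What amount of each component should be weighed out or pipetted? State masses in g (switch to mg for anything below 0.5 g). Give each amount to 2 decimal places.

disodium phosphate 31.16 g; glucose 61.04 g; sodium citrate dihydrate 9.40 g; beef extract 7.48 g

Scale factor relative to 1 L: 2.71.
disodium phosphate: 81 mmol/L × 141.96 g/mol × 2.71 L ÷ 1000 = 31.16 g
glucose: 125 mmol/L × 180.2 g/mol × 2.71 L ÷ 1000 = 61.04 g
sodium citrate dihydrate: 11.8 mmol/L × 294.1 g/mol × 2.71 L ÷ 1000 = 9.40 g
beef extract: 2.76 g/L × 2.71 L = 7.48 g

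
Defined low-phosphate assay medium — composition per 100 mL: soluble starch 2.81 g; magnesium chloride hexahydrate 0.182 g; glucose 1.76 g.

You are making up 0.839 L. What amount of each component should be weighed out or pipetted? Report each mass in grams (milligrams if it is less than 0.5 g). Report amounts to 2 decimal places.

Ratio of target to recipe volume: 839 / 100 = 8.39.
soluble starch: 2.81 g × (839 mL / 100 mL) = 23.58 g
magnesium chloride hexahydrate: 0.182 g × (839 mL / 100 mL) = 1.53 g
glucose: 1.76 g × (839 mL / 100 mL) = 14.77 g

soluble starch 23.58 g; magnesium chloride hexahydrate 1.53 g; glucose 14.77 g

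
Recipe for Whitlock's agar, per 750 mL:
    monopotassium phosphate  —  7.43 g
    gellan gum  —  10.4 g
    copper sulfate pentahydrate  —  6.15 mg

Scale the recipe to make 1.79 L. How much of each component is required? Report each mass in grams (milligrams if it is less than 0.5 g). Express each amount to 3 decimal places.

Scale factor = 1790 mL / 750 mL = 2.38667.
monopotassium phosphate: 7.43 g × (1790 mL / 750 mL) = 17.733 g
gellan gum: 10.4 g × (1790 mL / 750 mL) = 24.821 g
copper sulfate pentahydrate: 6.15 mg × (1790 mL / 750 mL) = 14.678 mg

monopotassium phosphate 17.733 g; gellan gum 24.821 g; copper sulfate pentahydrate 14.678 mg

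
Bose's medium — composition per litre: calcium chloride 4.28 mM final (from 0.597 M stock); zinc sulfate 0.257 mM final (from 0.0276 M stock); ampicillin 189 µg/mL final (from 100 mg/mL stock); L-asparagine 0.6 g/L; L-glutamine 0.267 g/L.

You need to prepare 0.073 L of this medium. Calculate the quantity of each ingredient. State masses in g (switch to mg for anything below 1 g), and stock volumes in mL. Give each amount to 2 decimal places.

Scale factor relative to 1 L: 0.073.
calcium chloride: V = C2·V2/C1 = 4.28 mM × 73 mL ÷ 597 mM = 0.52 mL
zinc sulfate: V = C2·V2/C1 = 0.257 mM × 73 mL ÷ 27.6 mM = 0.68 mL
ampicillin: V = C2·V2/C1 = 189 µg/mL × 73 mL ÷ 100000 µg/mL = 0.14 mL
L-asparagine: 0.6 g/L × 0.073 L = 0.0438 g = 43.80 mg
L-glutamine: 0.267 g/L × 0.073 L = 0.019491 g = 19.49 mg

calcium chloride 0.52 mL; zinc sulfate 0.68 mL; ampicillin 0.14 mL; L-asparagine 43.80 mg; L-glutamine 19.49 mg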